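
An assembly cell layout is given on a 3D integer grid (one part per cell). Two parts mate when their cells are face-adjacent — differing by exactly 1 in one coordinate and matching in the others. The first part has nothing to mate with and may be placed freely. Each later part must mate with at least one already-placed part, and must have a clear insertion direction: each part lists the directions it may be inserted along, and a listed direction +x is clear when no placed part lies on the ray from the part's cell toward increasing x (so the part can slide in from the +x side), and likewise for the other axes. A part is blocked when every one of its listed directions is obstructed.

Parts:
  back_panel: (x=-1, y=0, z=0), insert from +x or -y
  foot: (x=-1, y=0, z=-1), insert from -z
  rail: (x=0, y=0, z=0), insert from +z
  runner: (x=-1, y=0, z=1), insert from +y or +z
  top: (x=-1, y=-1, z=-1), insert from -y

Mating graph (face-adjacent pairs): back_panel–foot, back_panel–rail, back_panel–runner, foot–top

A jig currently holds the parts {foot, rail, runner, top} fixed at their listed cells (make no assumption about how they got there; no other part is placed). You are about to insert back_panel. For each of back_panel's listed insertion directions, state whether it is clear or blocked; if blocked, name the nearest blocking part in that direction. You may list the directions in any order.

+x: nearest on ray is rail@(0, 0, 0) ⇒ blocked
-y: ray from back_panel(-1, 0, 0) has no placed part ⇒ clear

+x: blocked by rail; -y: clear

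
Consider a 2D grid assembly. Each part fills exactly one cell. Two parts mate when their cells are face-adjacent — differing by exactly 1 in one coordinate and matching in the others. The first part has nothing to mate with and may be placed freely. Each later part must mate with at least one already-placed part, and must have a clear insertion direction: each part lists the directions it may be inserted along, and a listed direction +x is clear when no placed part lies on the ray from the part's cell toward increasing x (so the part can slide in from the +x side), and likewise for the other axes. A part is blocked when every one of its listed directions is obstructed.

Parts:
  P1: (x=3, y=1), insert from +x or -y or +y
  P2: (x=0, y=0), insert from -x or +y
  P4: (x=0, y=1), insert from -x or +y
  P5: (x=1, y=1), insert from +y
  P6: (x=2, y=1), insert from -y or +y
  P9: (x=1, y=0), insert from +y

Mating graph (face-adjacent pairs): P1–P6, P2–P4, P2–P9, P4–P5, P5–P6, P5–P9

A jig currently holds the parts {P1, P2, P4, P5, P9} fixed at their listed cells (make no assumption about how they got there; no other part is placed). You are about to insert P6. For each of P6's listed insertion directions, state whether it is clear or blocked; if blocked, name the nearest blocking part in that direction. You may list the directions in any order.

-y: ray from P6(2, 1) has no placed part ⇒ clear
+y: ray from P6(2, 1) has no placed part ⇒ clear

+y: clear; -y: clear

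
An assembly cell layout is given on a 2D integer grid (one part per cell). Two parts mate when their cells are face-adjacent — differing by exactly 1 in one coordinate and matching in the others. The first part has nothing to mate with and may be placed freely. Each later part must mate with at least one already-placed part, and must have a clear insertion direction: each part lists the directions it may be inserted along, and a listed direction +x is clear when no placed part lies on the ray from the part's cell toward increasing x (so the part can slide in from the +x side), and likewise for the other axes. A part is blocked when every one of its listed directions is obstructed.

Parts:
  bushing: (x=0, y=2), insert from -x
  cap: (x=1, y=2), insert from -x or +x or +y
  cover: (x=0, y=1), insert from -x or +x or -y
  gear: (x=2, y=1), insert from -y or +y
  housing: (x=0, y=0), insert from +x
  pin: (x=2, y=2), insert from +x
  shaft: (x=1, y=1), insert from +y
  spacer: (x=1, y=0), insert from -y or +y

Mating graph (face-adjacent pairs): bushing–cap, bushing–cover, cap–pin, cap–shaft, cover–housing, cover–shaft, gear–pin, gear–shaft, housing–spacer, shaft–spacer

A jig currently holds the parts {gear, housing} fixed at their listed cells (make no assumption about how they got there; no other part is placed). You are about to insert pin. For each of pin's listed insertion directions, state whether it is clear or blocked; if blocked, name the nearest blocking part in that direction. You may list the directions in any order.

+x: clear

+x: ray from pin(2, 2) has no placed part ⇒ clear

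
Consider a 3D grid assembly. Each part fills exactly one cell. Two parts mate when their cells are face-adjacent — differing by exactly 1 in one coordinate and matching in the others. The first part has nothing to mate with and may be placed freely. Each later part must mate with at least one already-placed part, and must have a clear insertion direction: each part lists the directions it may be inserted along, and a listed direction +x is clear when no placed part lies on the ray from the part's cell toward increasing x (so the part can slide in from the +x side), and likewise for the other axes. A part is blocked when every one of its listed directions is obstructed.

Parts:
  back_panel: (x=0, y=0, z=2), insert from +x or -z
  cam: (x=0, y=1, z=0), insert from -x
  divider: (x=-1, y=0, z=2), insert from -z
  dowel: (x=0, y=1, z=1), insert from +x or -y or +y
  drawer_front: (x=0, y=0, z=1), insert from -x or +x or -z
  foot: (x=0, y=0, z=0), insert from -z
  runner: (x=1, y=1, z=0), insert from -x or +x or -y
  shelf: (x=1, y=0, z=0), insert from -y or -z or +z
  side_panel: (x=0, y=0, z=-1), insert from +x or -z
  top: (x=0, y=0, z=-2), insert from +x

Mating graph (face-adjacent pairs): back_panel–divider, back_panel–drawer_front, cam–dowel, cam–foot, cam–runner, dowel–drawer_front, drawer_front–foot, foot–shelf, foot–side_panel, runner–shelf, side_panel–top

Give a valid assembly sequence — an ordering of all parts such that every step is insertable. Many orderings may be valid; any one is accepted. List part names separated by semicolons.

1. foot@(0, 0, 0) [-z clear] — {foot}
2. drawer_front@(0, 0, 1) [-x clear] — {drawer_front, foot}
3. back_panel@(0, 0, 2) [+x clear] — {back_panel, drawer_front, foot}
4. divider@(-1, 0, 2) [-z clear] — {back_panel, divider, drawer_front, foot}
5. shelf@(1, 0, 0) [-y clear] — {back_panel, divider, drawer_front, foot, shelf}
6. runner@(1, 1, 0) [-x clear] — {back_panel, divider, drawer_front, foot, runner, shelf}
7. dowel@(0, 1, 1) [+x clear] — {back_panel, divider, dowel, drawer_front, foot, runner, shelf}
8. side_panel@(0, 0, -1) [+x clear] — {back_panel, divider, dowel, drawer_front, foot, runner, shelf, side_panel}
9. top@(0, 0, -2) [+x clear] — {back_panel, divider, dowel, drawer_front, foot, runner, shelf, side_panel, top}
10. cam@(0, 1, 0) [-x clear] — {back_panel, cam, divider, dowel, drawer_front, foot, runner, shelf, side_panel, top}

foot; drawer_front; back_panel; divider; shelf; runner; dowel; side_panel; top; cam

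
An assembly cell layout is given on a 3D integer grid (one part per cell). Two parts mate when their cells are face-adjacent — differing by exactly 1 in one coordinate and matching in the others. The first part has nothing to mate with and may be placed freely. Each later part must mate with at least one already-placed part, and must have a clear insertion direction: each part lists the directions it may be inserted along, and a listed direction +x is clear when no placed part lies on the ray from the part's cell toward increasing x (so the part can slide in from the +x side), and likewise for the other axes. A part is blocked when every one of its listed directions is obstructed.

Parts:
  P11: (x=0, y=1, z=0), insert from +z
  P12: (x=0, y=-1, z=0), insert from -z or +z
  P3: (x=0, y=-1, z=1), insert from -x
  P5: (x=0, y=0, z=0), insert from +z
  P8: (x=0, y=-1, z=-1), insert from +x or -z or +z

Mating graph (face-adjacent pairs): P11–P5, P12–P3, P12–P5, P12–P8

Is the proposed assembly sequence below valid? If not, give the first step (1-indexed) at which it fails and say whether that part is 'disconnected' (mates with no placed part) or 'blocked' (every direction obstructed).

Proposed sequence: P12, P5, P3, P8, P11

1. P12@(0, -1, 0) [-z clear] — {P12}
2. P5@(0, 0, 0) [+z clear] — {P12, P5}
3. P3@(0, -1, 1) [-x clear] — {P12, P3, P5}
4. P8@(0, -1, -1) [+x clear] — {P12, P3, P5, P8}
5. P11@(0, 1, 0) [+z clear] — {P11, P12, P3, P5, P8}

Valid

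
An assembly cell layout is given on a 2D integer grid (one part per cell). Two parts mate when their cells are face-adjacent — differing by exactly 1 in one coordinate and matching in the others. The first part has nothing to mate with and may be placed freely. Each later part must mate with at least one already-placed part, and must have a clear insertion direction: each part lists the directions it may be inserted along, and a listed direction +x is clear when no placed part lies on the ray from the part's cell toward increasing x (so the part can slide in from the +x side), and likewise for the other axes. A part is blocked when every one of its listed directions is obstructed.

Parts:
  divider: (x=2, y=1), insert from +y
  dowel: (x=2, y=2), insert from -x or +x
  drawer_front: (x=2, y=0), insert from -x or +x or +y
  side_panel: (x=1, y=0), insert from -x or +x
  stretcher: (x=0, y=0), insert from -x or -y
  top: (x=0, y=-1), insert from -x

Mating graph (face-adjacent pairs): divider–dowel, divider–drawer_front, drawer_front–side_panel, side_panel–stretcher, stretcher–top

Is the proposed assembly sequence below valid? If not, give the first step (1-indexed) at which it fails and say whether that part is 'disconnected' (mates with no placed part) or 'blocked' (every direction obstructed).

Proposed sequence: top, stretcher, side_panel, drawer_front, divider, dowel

Valid

1. top@(0, -1) [-x clear] — {top}
2. stretcher@(0, 0) [-x clear] — {stretcher, top}
3. side_panel@(1, 0) [+x clear] — {side_panel, stretcher, top}
4. drawer_front@(2, 0) [+x clear] — {drawer_front, side_panel, stretcher, top}
5. divider@(2, 1) [+y clear] — {divider, drawer_front, side_panel, stretcher, top}
6. dowel@(2, 2) [-x clear] — {divider, dowel, drawer_front, side_panel, stretcher, top}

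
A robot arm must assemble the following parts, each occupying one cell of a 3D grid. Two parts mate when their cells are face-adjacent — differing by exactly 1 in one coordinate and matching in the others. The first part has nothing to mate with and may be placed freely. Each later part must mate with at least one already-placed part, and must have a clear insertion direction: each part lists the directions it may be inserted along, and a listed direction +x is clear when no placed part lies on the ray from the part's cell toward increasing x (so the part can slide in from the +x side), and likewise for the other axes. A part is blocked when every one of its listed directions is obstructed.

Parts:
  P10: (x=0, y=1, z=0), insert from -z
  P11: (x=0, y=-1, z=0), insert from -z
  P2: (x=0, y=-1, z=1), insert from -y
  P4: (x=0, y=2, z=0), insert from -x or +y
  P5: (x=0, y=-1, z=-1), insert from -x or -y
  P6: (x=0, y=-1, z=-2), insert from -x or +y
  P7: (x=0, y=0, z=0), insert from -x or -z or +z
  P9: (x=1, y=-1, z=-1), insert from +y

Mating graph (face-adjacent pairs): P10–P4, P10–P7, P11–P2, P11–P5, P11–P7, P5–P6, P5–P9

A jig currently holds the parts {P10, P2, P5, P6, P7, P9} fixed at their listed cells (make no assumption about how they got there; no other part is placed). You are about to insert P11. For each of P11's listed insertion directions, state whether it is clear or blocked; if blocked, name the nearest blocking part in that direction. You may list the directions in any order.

-z: blocked by P5

-z: nearest on ray is P5@(0, -1, -1) ⇒ blocked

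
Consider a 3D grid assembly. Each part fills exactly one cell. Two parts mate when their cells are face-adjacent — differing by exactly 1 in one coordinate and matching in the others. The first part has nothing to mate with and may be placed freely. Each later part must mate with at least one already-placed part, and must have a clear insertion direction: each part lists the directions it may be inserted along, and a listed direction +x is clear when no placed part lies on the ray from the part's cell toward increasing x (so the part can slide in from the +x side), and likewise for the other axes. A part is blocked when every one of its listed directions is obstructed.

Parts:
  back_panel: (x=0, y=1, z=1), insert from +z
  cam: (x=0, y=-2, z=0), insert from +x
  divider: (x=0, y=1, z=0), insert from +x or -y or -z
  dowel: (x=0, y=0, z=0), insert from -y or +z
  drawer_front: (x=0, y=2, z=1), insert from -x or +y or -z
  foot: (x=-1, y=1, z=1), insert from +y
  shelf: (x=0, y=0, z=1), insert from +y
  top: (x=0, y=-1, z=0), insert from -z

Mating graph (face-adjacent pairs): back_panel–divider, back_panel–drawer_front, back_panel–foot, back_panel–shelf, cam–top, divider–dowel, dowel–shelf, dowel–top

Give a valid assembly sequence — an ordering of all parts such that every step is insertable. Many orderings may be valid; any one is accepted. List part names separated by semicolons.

shelf; dowel; back_panel; foot; top; divider; drawer_front; cam

1. shelf@(0, 0, 1) [+y clear] — {shelf}
2. dowel@(0, 0, 0) [-y clear] — {dowel, shelf}
3. back_panel@(0, 1, 1) [+z clear] — {back_panel, dowel, shelf}
4. foot@(-1, 1, 1) [+y clear] — {back_panel, dowel, foot, shelf}
5. top@(0, -1, 0) [-z clear] — {back_panel, dowel, foot, shelf, top}
6. divider@(0, 1, 0) [+x clear] — {back_panel, divider, dowel, foot, shelf, top}
7. drawer_front@(0, 2, 1) [-x clear] — {back_panel, divider, dowel, drawer_front, foot, shelf, top}
8. cam@(0, -2, 0) [+x clear] — {back_panel, cam, divider, dowel, drawer_front, foot, shelf, top}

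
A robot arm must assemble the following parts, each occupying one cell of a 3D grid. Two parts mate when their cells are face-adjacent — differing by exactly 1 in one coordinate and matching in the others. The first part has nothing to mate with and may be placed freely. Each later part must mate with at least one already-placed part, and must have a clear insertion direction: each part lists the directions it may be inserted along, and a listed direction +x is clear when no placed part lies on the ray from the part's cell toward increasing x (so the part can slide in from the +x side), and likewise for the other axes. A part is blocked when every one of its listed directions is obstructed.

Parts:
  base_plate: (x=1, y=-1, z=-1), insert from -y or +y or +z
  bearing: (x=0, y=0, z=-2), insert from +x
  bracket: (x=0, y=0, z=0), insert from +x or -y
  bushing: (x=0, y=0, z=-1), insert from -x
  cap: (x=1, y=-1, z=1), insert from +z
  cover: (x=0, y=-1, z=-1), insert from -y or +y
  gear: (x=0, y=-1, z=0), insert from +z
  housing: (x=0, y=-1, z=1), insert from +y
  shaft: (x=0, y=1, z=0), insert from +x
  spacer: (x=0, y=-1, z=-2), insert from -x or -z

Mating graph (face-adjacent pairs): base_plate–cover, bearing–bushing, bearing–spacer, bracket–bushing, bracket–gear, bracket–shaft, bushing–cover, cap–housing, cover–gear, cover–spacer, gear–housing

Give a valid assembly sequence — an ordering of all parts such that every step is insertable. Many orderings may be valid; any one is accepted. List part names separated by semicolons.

1. cover@(0, -1, -1) [-y clear] — {cover}
2. bushing@(0, 0, -1) [-x clear] — {bushing, cover}
3. gear@(0, -1, 0) [+z clear] — {bushing, cover, gear}
4. housing@(0, -1, 1) [+y clear] — {bushing, cover, gear, housing}
5. bracket@(0, 0, 0) [+x clear] — {bracket, bushing, cover, gear, housing}
6. spacer@(0, -1, -2) [-x clear] — {bracket, bushing, cover, gear, housing, spacer}
7. cap@(1, -1, 1) [+z clear] — {bracket, bushing, cap, cover, gear, housing, spacer}
8. base_plate@(1, -1, -1) [-y clear] — {base_plate, bracket, bushing, cap, cover, gear, housing, spacer}
9. shaft@(0, 1, 0) [+x clear] — {base_plate, bracket, bushing, cap, cover, gear, housing, shaft, spacer}
10. bearing@(0, 0, -2) [+x clear] — {base_plate, bearing, bracket, bushing, cap, cover, gear, housing, shaft, spacer}

cover; bushing; gear; housing; bracket; spacer; cap; base_plate; shaft; bearing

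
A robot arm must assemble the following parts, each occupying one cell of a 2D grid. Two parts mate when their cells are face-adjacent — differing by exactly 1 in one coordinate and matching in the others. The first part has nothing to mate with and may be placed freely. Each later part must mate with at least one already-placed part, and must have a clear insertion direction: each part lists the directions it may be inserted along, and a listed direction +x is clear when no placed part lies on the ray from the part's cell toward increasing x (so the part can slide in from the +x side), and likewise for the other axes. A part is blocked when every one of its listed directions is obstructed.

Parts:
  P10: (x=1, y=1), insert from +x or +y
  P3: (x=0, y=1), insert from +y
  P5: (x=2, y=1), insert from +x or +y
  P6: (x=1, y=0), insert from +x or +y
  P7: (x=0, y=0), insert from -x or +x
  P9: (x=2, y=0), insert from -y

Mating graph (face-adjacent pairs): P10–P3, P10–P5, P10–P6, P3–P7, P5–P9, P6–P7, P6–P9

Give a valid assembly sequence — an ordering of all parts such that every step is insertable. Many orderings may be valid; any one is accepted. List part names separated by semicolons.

P10; P3; P5; P7; P6; P9

1. P10@(1, 1) [+x clear] — {P10}
2. P3@(0, 1) [+y clear] — {P10, P3}
3. P5@(2, 1) [+x clear] — {P10, P3, P5}
4. P7@(0, 0) [-x clear] — {P10, P3, P5, P7}
5. P6@(1, 0) [+x clear] — {P10, P3, P5, P6, P7}
6. P9@(2, 0) [-y clear] — {P10, P3, P5, P6, P7, P9}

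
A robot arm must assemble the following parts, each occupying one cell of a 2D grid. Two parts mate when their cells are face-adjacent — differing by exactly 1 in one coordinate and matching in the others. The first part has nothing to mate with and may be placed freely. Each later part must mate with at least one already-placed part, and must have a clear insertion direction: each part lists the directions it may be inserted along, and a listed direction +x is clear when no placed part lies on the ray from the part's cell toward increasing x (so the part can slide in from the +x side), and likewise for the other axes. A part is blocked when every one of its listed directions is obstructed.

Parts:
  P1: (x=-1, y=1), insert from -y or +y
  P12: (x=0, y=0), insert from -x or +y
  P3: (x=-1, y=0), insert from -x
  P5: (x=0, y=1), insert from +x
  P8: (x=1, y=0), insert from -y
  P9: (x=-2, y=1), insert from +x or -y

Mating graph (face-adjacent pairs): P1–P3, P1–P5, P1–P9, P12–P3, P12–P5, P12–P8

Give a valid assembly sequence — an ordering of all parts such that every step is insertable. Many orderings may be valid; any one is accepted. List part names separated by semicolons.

P3; P12; P8; P5; P1; P9

1. P3@(-1, 0) [-x clear] — {P3}
2. P12@(0, 0) [+y clear] — {P12, P3}
3. P8@(1, 0) [-y clear] — {P12, P3, P8}
4. P5@(0, 1) [+x clear] — {P12, P3, P5, P8}
5. P1@(-1, 1) [+y clear] — {P1, P12, P3, P5, P8}
6. P9@(-2, 1) [-y clear] — {P1, P12, P3, P5, P8, P9}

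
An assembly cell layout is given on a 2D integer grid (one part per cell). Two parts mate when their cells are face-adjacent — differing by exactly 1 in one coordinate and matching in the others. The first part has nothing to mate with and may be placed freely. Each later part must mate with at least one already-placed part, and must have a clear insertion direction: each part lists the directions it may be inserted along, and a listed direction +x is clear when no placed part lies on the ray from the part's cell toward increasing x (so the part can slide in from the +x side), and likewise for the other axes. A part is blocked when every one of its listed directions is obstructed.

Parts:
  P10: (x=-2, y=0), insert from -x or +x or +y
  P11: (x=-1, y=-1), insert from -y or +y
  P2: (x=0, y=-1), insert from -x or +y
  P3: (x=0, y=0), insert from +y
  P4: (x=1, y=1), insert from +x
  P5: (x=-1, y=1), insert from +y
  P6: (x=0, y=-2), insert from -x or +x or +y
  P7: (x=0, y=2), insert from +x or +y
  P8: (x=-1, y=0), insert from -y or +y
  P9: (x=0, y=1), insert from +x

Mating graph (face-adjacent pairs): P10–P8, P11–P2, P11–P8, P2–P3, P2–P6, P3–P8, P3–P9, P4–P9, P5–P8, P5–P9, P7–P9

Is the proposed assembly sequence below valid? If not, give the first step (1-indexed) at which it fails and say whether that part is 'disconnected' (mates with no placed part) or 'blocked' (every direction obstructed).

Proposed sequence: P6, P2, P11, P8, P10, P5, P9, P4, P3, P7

Invalid at step 9 (blocked)

1. P6@(0, -2) [-x clear] — {P6}
2. P2@(0, -1) [-x clear] — {P2, P6}
3. P11@(-1, -1) [-y clear] — {P11, P2, P6}
4. P8@(-1, 0) [+y clear] — {P11, P2, P6, P8}
5. P10@(-2, 0) [-x clear] — {P10, P11, P2, P6, P8}
6. P5@(-1, 1) [+y clear] — {P10, P11, P2, P5, P6, P8}
7. P9@(0, 1) [+x clear] — {P10, P11, P2, P5, P6, P8, P9}
8. P4@(1, 1) [+x clear] — {P10, P11, P2, P4, P5, P6, P8, P9}
9. P3@(0, 0) — +y all obstructed ⇒ blocked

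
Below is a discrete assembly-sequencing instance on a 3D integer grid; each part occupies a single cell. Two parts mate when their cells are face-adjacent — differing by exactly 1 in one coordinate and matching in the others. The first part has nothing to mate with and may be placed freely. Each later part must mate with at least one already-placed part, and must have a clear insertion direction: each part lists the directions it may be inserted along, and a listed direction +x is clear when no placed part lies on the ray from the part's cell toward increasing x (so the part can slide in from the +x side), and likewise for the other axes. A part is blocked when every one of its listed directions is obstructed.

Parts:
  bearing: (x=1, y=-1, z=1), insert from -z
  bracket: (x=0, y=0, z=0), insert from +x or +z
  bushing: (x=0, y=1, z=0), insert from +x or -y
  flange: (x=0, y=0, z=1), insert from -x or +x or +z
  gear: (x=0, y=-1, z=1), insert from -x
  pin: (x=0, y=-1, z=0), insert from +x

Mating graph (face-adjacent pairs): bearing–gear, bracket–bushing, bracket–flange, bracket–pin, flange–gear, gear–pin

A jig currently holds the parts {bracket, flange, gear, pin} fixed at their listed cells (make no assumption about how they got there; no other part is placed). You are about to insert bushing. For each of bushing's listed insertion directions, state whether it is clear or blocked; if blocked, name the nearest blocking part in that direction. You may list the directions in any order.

+x: ray from bushing(0, 1, 0) has no placed part ⇒ clear
-y: nearest on ray is bracket@(0, 0, 0) ⇒ blocked

+x: clear; -y: blocked by bracket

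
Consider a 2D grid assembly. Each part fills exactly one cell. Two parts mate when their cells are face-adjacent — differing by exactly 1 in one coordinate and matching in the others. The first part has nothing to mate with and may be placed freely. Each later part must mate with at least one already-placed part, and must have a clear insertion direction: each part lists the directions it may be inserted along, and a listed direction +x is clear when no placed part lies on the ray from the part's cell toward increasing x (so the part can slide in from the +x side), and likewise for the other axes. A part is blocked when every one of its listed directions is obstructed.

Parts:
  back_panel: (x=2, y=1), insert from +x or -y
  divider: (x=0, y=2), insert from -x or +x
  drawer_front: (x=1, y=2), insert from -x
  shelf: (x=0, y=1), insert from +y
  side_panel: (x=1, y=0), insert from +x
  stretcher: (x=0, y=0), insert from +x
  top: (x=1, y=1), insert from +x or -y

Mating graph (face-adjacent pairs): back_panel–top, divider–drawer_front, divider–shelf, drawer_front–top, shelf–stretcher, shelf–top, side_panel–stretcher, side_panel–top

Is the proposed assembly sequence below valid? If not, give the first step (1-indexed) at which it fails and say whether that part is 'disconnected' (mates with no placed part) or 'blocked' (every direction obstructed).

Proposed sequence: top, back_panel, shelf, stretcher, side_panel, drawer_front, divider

Valid

1. top@(1, 1) [+x clear] — {top}
2. back_panel@(2, 1) [+x clear] — {back_panel, top}
3. shelf@(0, 1) [+y clear] — {back_panel, shelf, top}
4. stretcher@(0, 0) [+x clear] — {back_panel, shelf, stretcher, top}
5. side_panel@(1, 0) [+x clear] — {back_panel, shelf, side_panel, stretcher, top}
6. drawer_front@(1, 2) [-x clear] — {back_panel, drawer_front, shelf, side_panel, stretcher, top}
7. divider@(0, 2) [-x clear] — {back_panel, divider, drawer_front, shelf, side_panel, stretcher, top}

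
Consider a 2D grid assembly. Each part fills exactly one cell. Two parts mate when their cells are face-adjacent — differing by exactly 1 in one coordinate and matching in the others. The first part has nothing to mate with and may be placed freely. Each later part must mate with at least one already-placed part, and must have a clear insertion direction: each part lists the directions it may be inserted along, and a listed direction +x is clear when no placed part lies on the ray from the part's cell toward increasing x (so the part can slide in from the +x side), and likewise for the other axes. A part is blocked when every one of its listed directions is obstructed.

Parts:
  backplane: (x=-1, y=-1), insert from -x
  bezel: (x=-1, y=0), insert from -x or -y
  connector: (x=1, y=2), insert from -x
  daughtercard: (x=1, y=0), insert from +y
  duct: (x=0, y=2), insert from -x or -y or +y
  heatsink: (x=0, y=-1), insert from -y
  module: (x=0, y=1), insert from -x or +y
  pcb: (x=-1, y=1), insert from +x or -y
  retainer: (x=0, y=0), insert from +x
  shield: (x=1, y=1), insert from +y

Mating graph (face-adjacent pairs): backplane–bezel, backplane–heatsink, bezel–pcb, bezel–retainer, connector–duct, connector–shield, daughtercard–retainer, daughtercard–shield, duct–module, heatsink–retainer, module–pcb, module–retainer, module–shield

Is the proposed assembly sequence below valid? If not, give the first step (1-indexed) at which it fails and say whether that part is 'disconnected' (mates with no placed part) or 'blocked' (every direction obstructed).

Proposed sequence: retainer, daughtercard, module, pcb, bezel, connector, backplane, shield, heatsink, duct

1. retainer@(0, 0) [+x clear] — {retainer}
2. daughtercard@(1, 0) [+y clear] — {daughtercard, retainer}
3. module@(0, 1) [-x clear] — {daughtercard, module, retainer}
4. pcb@(-1, 1) [-y clear] — {daughtercard, module, pcb, retainer}
5. bezel@(-1, 0) [-x clear] — {bezel, daughtercard, module, pcb, retainer}
6. connector@(1, 2) — no placed neighbour ⇒ disconnected

Invalid at step 6 (disconnected)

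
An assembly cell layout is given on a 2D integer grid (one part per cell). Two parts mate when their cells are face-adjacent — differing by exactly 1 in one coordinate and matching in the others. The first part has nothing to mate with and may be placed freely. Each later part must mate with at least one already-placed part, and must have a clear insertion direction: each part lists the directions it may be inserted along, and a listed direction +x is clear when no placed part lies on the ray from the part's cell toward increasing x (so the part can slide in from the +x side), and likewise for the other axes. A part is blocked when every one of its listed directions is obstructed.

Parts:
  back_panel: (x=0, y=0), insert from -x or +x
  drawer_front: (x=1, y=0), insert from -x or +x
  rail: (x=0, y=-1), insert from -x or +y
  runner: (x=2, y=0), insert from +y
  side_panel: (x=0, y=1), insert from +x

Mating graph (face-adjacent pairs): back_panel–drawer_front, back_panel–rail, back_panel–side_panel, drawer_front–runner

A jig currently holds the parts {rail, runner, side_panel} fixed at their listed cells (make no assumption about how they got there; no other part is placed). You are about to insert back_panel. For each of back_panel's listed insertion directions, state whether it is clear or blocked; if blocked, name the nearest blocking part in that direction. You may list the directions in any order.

-x: ray from back_panel(0, 0) has no placed part ⇒ clear
+x: nearest on ray is runner@(2, 0) ⇒ blocked

+x: blocked by runner; -x: clear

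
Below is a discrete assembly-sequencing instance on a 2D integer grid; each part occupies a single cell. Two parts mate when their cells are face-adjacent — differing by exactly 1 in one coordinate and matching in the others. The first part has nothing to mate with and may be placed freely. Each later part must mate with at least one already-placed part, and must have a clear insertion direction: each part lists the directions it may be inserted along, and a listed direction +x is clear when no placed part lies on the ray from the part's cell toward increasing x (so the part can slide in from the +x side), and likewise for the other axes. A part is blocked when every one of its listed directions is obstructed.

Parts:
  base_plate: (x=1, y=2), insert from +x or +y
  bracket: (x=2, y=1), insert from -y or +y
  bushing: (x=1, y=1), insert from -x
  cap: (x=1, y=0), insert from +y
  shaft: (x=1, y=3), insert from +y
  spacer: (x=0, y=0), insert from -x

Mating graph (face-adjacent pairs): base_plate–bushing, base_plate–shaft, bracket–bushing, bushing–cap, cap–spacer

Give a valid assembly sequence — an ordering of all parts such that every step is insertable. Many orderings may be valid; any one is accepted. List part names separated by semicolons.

1. cap@(1, 0) [+y clear] — {cap}
2. spacer@(0, 0) [-x clear] — {cap, spacer}
3. bushing@(1, 1) [-x clear] — {bushing, cap, spacer}
4. base_plate@(1, 2) [+x clear] — {base_plate, bushing, cap, spacer}
5. bracket@(2, 1) [-y clear] — {base_plate, bracket, bushing, cap, spacer}
6. shaft@(1, 3) [+y clear] — {base_plate, bracket, bushing, cap, shaft, spacer}

cap; spacer; bushing; base_plate; bracket; shaft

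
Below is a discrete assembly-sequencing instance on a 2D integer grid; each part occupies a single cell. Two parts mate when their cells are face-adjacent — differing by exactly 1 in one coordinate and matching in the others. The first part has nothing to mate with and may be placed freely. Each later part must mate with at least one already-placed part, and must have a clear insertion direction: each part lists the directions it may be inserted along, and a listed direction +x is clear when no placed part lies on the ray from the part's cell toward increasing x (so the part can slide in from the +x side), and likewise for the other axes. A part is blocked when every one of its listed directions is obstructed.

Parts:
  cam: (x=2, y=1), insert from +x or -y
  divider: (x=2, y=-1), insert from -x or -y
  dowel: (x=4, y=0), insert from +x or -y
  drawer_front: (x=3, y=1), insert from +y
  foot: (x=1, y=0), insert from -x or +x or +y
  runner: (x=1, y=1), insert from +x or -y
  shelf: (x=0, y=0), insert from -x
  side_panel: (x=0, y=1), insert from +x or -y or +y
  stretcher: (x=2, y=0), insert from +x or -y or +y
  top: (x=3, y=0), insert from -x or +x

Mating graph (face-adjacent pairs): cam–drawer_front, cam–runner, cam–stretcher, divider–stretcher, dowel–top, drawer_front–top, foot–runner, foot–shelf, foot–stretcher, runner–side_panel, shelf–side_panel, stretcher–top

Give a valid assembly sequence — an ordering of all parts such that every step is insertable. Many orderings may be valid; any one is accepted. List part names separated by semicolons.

1. dowel@(4, 0) [+x clear] — {dowel}
2. top@(3, 0) [-x clear] — {dowel, top}
3. drawer_front@(3, 1) [+y clear] — {dowel, drawer_front, top}
4. cam@(2, 1) [-y clear] — {cam, dowel, drawer_front, top}
5. stretcher@(2, 0) [-y clear] — {cam, dowel, drawer_front, stretcher, top}
6. divider@(2, -1) [-x clear] — {cam, divider, dowel, drawer_front, stretcher, top}
7. runner@(1, 1) [-y clear] — {cam, divider, dowel, drawer_front, runner, stretcher, top}
8. foot@(1, 0) [-x clear] — {cam, divider, dowel, drawer_front, foot, runner, stretcher, top}
9. shelf@(0, 0) [-x clear] — {cam, divider, dowel, drawer_front, foot, runner, shelf, stretcher, top}
10. side_panel@(0, 1) [+y clear] — {cam, divider, dowel, drawer_front, foot, runner, shelf, side_panel, stretcher, top}

dowel; top; drawer_front; cam; stretcher; divider; runner; foot; shelf; side_panel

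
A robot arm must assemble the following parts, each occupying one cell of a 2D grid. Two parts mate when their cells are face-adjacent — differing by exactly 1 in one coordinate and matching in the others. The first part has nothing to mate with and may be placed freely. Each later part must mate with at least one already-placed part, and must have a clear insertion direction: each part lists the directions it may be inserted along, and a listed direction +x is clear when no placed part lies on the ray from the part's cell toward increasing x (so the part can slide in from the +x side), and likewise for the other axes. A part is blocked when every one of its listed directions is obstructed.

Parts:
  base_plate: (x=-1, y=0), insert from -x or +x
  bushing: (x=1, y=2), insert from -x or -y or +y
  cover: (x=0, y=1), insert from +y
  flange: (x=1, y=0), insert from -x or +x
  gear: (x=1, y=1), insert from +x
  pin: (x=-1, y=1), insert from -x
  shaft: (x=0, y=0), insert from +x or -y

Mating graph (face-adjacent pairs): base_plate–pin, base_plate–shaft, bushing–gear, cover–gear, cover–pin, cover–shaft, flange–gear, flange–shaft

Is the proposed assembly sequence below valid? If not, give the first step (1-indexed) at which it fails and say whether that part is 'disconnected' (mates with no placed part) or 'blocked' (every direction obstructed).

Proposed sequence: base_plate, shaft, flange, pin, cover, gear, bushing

Valid

1. base_plate@(-1, 0) [-x clear] — {base_plate}
2. shaft@(0, 0) [+x clear] — {base_plate, shaft}
3. flange@(1, 0) [+x clear] — {base_plate, flange, shaft}
4. pin@(-1, 1) [-x clear] — {base_plate, flange, pin, shaft}
5. cover@(0, 1) [+y clear] — {base_plate, cover, flange, pin, shaft}
6. gear@(1, 1) [+x clear] — {base_plate, cover, flange, gear, pin, shaft}
7. bushing@(1, 2) [-x clear] — {base_plate, bushing, cover, flange, gear, pin, shaft}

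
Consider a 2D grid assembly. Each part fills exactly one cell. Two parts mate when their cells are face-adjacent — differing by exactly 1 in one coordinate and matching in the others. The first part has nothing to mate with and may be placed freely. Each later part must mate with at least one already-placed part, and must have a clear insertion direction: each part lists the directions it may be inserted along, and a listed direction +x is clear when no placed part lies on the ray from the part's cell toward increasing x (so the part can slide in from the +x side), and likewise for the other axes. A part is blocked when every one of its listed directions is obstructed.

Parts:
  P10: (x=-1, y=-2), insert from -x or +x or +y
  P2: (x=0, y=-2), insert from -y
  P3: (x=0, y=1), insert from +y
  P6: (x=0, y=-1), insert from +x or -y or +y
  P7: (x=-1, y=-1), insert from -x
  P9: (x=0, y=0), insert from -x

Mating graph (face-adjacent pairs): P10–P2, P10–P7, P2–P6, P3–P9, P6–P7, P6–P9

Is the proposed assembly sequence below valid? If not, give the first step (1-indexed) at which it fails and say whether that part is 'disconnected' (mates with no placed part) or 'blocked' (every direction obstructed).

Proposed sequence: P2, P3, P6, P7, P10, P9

Invalid at step 2 (disconnected)

1. P2@(0, -2) [-y clear] — {P2}
2. P3@(0, 1) — no placed neighbour ⇒ disconnected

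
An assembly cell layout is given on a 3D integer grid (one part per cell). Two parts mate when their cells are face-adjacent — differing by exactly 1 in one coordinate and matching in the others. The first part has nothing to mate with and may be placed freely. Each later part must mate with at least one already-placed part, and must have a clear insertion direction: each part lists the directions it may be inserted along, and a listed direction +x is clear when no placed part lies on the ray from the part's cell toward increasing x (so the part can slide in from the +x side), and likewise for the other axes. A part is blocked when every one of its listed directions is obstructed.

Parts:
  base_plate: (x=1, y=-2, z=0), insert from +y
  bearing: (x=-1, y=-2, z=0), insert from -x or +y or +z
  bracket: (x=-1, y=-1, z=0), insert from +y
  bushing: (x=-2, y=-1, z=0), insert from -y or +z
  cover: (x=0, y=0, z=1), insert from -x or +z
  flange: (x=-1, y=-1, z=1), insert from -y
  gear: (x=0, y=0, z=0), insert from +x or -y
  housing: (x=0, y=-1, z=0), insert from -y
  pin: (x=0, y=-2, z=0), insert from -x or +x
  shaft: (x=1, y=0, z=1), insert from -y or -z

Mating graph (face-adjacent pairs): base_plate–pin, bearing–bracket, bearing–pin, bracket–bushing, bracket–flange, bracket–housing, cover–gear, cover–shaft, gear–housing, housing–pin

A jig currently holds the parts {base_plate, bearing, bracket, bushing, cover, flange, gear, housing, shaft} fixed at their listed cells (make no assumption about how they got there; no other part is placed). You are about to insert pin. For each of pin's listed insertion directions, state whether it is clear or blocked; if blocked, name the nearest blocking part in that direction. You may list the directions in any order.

-x: nearest on ray is bearing@(-1, -2, 0) ⇒ blocked
+x: nearest on ray is base_plate@(1, -2, 0) ⇒ blocked

+x: blocked by base_plate; -x: blocked by bearing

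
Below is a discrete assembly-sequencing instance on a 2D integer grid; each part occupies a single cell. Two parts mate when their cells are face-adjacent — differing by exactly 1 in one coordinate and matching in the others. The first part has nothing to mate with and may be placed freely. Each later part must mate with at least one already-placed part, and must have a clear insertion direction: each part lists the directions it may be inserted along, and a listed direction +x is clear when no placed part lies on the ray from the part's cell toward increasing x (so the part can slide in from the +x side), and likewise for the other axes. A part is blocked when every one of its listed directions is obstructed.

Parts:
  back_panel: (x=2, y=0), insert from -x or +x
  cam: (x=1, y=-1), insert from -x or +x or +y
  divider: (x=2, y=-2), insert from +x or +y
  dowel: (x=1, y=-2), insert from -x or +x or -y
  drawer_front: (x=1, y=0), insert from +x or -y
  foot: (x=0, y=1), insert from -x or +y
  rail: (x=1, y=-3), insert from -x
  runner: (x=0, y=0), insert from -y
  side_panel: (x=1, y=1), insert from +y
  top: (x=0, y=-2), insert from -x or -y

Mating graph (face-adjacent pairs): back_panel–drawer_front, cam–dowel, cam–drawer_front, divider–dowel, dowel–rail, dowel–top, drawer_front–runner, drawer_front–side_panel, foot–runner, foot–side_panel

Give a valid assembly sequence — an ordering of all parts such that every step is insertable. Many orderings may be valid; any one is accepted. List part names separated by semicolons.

1. dowel@(1, -2) [-x clear] — {dowel}
2. divider@(2, -2) [+x clear] — {divider, dowel}
3. rail@(1, -3) [-x clear] — {divider, dowel, rail}
4. cam@(1, -1) [-x clear] — {cam, divider, dowel, rail}
5. drawer_front@(1, 0) [+x clear] — {cam, divider, dowel, drawer_front, rail}
6. runner@(0, 0) [-y clear] — {cam, divider, dowel, drawer_front, rail, runner}
7. top@(0, -2) [-x clear] — {cam, divider, dowel, drawer_front, rail, runner, top}
8. back_panel@(2, 0) [+x clear] — {back_panel, cam, divider, dowel, drawer_front, rail, runner, top}
9. side_panel@(1, 1) [+y clear] — {back_panel, cam, divider, dowel, drawer_front, rail, runner, side_panel, top}
10. foot@(0, 1) [-x clear] — {back_panel, cam, divider, dowel, drawer_front, foot, rail, runner, side_panel, top}

dowel; divider; rail; cam; drawer_front; runner; top; back_panel; side_panel; foot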